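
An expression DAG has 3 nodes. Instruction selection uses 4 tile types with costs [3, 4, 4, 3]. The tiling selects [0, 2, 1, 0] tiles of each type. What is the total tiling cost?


Total cost = sum(count_i * cost_i)
= 0*3 + 2*4 + 1*4 + 0*3
= 12

12


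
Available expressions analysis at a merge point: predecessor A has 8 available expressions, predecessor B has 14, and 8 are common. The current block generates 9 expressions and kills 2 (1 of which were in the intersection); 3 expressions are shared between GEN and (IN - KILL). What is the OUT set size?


IN = intersection of predecessors = 8
IN - KILL = 8 - 1 = 7
|OUT| = |GEN| + |IN - KILL| - |GEN ∩ (IN - KILL)| = 9 + 7 - 3 = 13

13


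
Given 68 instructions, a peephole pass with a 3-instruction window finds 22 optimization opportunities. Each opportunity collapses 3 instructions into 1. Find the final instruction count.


Each match removes 2 instructions.
Total removed = 22 * 2 = 44
Remaining = 68 - 44 = 24

24


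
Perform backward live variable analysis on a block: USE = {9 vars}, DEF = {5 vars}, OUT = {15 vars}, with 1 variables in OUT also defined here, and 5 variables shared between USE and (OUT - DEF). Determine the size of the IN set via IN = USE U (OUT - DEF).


OUT - DEF: 15 - 1 = 14
|IN| = |USE| + |OUT - DEF| - |USE ∩ (OUT - DEF)| = 9 + 14 - 5 = 18

18


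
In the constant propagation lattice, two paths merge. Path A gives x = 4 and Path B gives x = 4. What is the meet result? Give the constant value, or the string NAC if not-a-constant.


Meet operation: if both paths give the same constant, result is that constant; if they differ, result is NAC (not-a-constant).
Path A: 4, Path B: 4 -> equal
Result: constant -> 4

4


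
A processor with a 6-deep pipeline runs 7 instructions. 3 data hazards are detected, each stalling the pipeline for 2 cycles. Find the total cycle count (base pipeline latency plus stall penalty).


Base cycles = 6 + 7 - 1 = 12
Total stalls = 3 * 2 = 6
Total = 12 + 6 = 18

18


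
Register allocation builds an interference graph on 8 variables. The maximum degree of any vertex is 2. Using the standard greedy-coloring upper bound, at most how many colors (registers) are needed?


Greedy coloring never needs more than (max_degree + 1) colors: when coloring a vertex, at most max_degree neighbors are already colored.
Upper bound = 2 + 1 = 3

3


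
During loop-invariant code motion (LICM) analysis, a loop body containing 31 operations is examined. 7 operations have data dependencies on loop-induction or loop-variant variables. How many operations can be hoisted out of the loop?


Invariant candidates = total - loop-dependent
= 31 - 7 = 24

24


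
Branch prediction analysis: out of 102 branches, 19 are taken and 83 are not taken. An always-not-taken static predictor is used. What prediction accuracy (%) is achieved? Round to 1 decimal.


Predictor: always-not-taken
Correct predictions = 83
Accuracy = 83 / 102 * 100 = 81.4%

81.4


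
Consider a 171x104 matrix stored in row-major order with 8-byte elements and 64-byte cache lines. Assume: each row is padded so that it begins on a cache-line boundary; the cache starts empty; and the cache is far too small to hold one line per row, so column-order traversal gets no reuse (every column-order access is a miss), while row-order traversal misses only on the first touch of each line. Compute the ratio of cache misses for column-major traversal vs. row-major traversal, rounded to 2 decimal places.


Each row occupies 104 * 8 = 832 bytes and starts on a line boundary, so it spans ceil(832 / 64) = 13 cache lines.
Row-major traversal misses (one per line touched): 171 * ceil(104 * 8 / 64) = 2223
Column-major traversal misses (no reuse, every access misses): 171 * 104 = 17784
Ratio = 17784 / 2223 = 8.0

8.0


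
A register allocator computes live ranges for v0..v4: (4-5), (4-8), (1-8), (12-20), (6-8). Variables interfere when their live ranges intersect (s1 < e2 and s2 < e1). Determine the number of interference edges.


Check all pairs for overlapping intervals.
Two intervals (s1,e1) and (s2,e2) overlap if s1 < e2 and s2 < e1.
v0 (4-5) vs v1..v4: overlaps v1, v2 -> 2
v1 (4-8) vs v2..v4: overlaps v2, v4 -> 2
v2 (1-8) vs v3..v4: overlaps v4 -> 1
v3 (12-20) vs v4: overlaps none -> 0
Total overlapping pairs = 2 + 2 + 1 + 0 = 5

5


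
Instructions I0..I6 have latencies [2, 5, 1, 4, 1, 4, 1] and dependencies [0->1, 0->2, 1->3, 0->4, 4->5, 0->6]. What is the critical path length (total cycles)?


Compute longest path through dependency graph: dist(Ik) = max over predecessors of dist + latency(Ik).
dist(I0) = latency 2 = 2
dist(I1) = dist(I0) + 5 = 2 + 5 = 7
dist(I2) = dist(I0) + 1 = 2 + 1 = 3
dist(I3) = dist(I1) + 4 = 7 + 4 = 11
dist(I4) = dist(I0) + 1 = 2 + 1 = 3
dist(I5) = dist(I4) + 4 = 3 + 4 = 7
dist(I6) = dist(I0) + 1 = 2 + 1 = 3
Critical path = max dist = 11

11


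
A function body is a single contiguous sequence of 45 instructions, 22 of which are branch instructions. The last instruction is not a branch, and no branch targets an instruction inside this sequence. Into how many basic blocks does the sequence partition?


With no in-sequence branch targets, the leaders are the first instruction plus the instruction after each branch.
Number of basic blocks = branches + 1
= 22 + 1 = 23

23


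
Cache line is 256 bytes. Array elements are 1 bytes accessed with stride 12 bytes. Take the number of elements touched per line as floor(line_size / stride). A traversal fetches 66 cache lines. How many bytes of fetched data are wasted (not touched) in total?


Elements per line = floor(256 / 12) = 21
Bytes used per line = 21 * 1 = 21
Wasted per line = 256 - 21 = 235
Total wasted = 235 * 66 = 15510

15510


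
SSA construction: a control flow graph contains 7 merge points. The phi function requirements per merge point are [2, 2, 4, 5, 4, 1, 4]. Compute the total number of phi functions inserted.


Total phi functions = sum of phi functions at each join node
= 2 + 2 + 4 + 5 + 4 + 1 + 4 = 22

22


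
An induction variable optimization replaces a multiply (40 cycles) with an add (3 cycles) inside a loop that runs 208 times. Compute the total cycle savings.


Per-iteration saving = 40 - 3 = 37
Total saved = 208 * 37 = 7696

7696


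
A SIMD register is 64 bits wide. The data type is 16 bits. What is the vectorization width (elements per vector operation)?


Width = SIMD bits / data type bits
= 64 / 16 = 4

4


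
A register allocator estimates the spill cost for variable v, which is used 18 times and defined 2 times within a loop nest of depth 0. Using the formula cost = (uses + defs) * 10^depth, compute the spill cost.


uses + defs = 18 + 2 = 20
10^0 = 1
Spill cost = 20 * 1 = 20

20


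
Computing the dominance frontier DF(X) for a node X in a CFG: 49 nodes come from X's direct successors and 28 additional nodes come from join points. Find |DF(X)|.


DF(X) = direct successor contributions + join point contributions
= 49 + 28 = 77

77


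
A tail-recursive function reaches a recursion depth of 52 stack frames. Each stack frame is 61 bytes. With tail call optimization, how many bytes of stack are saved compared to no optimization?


Without TCO: 52 * 61 = 3172 bytes
With TCO: reuse 1 frame = 61 bytes
Savings = 3172 - 61 = 3111

3111


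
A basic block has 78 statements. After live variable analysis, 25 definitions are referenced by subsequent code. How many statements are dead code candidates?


Dead code = total statements - live definitions
= 78 - 25 = 53

53


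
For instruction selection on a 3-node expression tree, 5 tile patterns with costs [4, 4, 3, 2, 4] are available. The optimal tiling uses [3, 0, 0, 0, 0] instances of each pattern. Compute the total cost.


Total cost = sum(count_i * cost_i)
= 3*4 + 0*4 + 0*3 + 0*2 + 0*4
= 12

12


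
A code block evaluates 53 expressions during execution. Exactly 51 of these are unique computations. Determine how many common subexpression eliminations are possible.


CSE count = total expressions - unique expressions
= 53 - 51 = 2

2


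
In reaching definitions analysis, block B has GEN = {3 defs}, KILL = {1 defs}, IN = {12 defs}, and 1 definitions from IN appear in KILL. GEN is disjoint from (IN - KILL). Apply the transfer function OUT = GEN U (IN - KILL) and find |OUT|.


IN - KILL: 12 - 1 = 11 surviving definitions
OUT = GEN + surviving = 3 + 11 = 14

14


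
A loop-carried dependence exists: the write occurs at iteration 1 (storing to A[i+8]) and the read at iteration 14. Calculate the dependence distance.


Distance = read iteration - write iteration
= 14 - 1 = 13

13


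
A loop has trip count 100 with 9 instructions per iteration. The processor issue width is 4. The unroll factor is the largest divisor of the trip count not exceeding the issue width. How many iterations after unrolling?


Largest divisor of 100 <= 4 is 4
New iterations = 100 / 4 = 25

25


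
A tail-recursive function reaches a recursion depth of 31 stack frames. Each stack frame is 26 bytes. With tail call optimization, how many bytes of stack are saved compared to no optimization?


Without TCO: 31 * 26 = 806 bytes
With TCO: reuse 1 frame = 26 bytes
Savings = 806 - 26 = 780

780


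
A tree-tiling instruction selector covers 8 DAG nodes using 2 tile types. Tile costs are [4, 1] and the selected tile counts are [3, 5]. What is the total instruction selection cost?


Total cost = sum(count_i * cost_i)
= 3*4 + 5*1
= 17

17


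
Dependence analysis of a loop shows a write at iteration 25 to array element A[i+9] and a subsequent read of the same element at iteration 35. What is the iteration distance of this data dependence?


Distance = read iteration - write iteration
= 35 - 25 = 10

10


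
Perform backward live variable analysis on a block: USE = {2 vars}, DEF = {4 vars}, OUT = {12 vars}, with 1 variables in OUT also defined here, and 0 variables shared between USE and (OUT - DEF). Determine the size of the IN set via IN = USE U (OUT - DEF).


OUT - DEF: 12 - 1 = 11
|IN| = |USE| + |OUT - DEF| - |USE ∩ (OUT - DEF)| = 2 + 11 - 0 = 13

13


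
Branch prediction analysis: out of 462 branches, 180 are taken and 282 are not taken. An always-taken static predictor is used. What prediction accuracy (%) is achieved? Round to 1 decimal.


Predictor: always-taken
Correct predictions = 180
Accuracy = 180 / 462 * 100 = 39.0%

39.0


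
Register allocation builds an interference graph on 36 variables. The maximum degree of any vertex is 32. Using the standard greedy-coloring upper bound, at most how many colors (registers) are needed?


Greedy coloring never needs more than (max_degree + 1) colors: when coloring a vertex, at most max_degree neighbors are already colored.
Upper bound = 32 + 1 = 33

33


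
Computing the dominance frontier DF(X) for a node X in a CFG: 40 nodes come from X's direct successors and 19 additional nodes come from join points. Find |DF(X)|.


DF(X) = direct successor contributions + join point contributions
= 40 + 19 = 59

59


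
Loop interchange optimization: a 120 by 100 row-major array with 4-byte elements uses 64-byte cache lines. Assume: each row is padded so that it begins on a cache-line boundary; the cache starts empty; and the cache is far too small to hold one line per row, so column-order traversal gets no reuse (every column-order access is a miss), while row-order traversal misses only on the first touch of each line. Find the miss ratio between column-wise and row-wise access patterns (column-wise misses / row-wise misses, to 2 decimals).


Each row occupies 100 * 4 = 400 bytes and starts on a line boundary, so it spans ceil(400 / 64) = 7 cache lines.
Row-major traversal misses (one per line touched): 120 * ceil(100 * 4 / 64) = 840
Column-major traversal misses (no reuse, every access misses): 120 * 100 = 12000
Ratio = 12000 / 840 = 14.29

14.29


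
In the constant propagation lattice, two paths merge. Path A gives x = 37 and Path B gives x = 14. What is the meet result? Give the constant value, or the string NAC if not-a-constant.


Meet operation: if both paths give the same constant, result is that constant; if they differ, result is NAC (not-a-constant).
Path A: 37, Path B: 14 -> differ
Result: not-a-constant -> NAC

NAC


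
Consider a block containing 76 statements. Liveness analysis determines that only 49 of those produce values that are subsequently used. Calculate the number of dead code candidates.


Dead code = total statements - live definitions
= 76 - 49 = 27

27


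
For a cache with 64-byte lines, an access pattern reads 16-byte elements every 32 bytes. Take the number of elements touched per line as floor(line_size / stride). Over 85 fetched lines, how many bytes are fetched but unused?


Elements per line = floor(64 / 32) = 2
Bytes used per line = 2 * 16 = 32
Wasted per line = 64 - 32 = 32
Total wasted = 32 * 85 = 2720

2720


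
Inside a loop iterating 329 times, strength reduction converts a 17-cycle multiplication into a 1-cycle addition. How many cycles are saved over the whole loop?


Per-iteration saving = 17 - 1 = 16
Total saved = 329 * 16 = 5264

5264


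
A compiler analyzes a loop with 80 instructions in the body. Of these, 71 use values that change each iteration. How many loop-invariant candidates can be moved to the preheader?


Invariant candidates = total - loop-dependent
= 80 - 71 = 9

9


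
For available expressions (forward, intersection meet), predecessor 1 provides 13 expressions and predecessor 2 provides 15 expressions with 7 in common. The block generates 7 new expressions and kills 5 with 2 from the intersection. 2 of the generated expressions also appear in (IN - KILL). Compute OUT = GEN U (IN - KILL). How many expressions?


IN = intersection of predecessors = 7
IN - KILL = 7 - 2 = 5
|OUT| = |GEN| + |IN - KILL| - |GEN ∩ (IN - KILL)| = 7 + 5 - 2 = 10

10


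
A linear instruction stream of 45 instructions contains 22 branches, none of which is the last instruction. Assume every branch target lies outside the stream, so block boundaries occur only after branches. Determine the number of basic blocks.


With no in-sequence branch targets, the leaders are the first instruction plus the instruction after each branch.
Number of basic blocks = branches + 1
= 22 + 1 = 23

23


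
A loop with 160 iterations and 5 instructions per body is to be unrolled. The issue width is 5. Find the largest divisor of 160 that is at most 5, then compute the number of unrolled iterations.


Largest divisor of 160 <= 5 is 5
New iterations = 160 / 5 = 32

32


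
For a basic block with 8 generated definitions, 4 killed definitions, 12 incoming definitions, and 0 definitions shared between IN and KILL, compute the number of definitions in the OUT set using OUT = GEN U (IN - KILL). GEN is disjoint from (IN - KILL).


IN - KILL: 12 - 0 = 12 surviving definitions
OUT = GEN + surviving = 8 + 12 = 20

20


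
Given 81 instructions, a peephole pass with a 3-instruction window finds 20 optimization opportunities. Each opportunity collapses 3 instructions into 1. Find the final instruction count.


Each match removes 2 instructions.
Total removed = 20 * 2 = 40
Remaining = 81 - 40 = 41

41


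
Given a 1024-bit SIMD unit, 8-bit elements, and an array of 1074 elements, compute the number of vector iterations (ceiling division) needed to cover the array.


Width = 1024 / 8 = 128 elements per vector op
Iterations = ceil(1074 / 128) = 9

9


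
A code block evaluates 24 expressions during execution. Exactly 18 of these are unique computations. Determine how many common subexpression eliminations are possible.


CSE count = total expressions - unique expressions
= 24 - 18 = 6

6


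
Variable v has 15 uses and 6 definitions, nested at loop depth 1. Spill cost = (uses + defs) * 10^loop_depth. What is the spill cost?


uses + defs = 15 + 6 = 21
10^1 = 10
Spill cost = 21 * 10 = 210

210


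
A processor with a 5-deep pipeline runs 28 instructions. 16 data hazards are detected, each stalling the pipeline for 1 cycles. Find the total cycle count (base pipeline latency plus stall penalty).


Base cycles = 5 + 28 - 1 = 32
Total stalls = 16 * 1 = 16
Total = 32 + 16 = 48

48


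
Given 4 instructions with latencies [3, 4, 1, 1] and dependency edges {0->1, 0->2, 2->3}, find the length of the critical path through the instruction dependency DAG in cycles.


Compute longest path through dependency graph: dist(Ik) = max over predecessors of dist + latency(Ik).
dist(I0) = latency 3 = 3
dist(I1) = dist(I0) + 4 = 3 + 4 = 7
dist(I2) = dist(I0) + 1 = 3 + 1 = 4
dist(I3) = dist(I2) + 1 = 4 + 1 = 5
Critical path = max dist = 7

7


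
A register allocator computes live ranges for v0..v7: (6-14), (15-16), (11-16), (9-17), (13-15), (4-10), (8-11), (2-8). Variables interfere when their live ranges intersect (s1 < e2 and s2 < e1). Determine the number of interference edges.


Check all pairs for overlapping intervals.
Two intervals (s1,e1) and (s2,e2) overlap if s1 < e2 and s2 < e1.
v0 (6-14) vs v1..v7: overlaps v2, v3, v4, v5, v6, v7 -> 6
v1 (15-16) vs v2..v7: overlaps v2, v3 -> 2
v2 (11-16) vs v3..v7: overlaps v3, v4 -> 2
v3 (9-17) vs v4..v7: overlaps v4, v5, v6 -> 3
v4 (13-15) vs v5..v7: overlaps none -> 0
v5 (4-10) vs v6..v7: overlaps v6, v7 -> 2
v6 (8-11) vs v7: overlaps none -> 0
Total overlapping pairs = 6 + 2 + 2 + 3 + 0 + 2 + 0 = 15

15


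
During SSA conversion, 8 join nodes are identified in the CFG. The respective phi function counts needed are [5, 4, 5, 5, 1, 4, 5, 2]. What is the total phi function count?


Total phi functions = sum of phi functions at each join node
= 5 + 4 + 5 + 5 + 1 + 4 + 5 + 2 = 31

31


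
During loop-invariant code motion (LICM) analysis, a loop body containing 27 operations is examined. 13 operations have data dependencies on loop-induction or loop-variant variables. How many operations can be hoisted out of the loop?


Invariant candidates = total - loop-dependent
= 27 - 13 = 14

14


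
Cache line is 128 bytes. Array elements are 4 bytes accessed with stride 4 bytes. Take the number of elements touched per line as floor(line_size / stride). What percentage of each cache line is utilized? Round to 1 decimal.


Elements per cache line = floor(128 / 4) = 32
Bytes used = 32 * 4 = 128
Utilization = 128 / 128 * 100 = 100.0%

100.0


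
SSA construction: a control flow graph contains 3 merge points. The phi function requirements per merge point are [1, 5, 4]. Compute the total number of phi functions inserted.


Total phi functions = sum of phi functions at each join node
= 1 + 5 + 4 = 10

10


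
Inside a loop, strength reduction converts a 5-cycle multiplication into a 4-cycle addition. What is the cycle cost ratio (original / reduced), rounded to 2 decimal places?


Ratio = mult_cost / add_cost = 5 / 4 = 1.25

1.25


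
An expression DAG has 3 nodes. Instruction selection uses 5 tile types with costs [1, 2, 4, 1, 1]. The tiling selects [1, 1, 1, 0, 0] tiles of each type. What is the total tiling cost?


Total cost = sum(count_i * cost_i)
= 1*1 + 1*2 + 1*4 + 0*1 + 0*1
= 7

7


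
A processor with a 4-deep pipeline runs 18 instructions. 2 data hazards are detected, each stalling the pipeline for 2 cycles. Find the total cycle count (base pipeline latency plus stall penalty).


Base cycles = 4 + 18 - 1 = 21
Total stalls = 2 * 2 = 4
Total = 21 + 4 = 25

25


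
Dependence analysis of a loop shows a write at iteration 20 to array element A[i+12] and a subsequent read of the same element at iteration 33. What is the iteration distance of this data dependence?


Distance = read iteration - write iteration
= 33 - 20 = 13

13


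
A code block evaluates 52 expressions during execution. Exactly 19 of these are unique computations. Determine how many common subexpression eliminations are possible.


CSE count = total expressions - unique expressions
= 52 - 19 = 33

33


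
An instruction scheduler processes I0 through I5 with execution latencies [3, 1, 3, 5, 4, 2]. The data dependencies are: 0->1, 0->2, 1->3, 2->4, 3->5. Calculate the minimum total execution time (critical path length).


Compute longest path through dependency graph: dist(Ik) = max over predecessors of dist + latency(Ik).
dist(I0) = latency 3 = 3
dist(I1) = dist(I0) + 1 = 3 + 1 = 4
dist(I2) = dist(I0) + 3 = 3 + 3 = 6
dist(I3) = dist(I1) + 5 = 4 + 5 = 9
dist(I4) = dist(I2) + 4 = 6 + 4 = 10
dist(I5) = dist(I3) + 2 = 9 + 2 = 11
Critical path = max dist = 11

11


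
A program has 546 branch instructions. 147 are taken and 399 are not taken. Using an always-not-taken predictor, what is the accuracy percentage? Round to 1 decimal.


Predictor: always-not-taken
Correct predictions = 399
Accuracy = 399 / 546 * 100 = 73.1%

73.1


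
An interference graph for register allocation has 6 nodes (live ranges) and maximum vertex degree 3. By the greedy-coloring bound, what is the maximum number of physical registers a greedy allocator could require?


Greedy coloring never needs more than (max_degree + 1) colors: when coloring a vertex, at most max_degree neighbors are already colored.
Upper bound = 3 + 1 = 4

4


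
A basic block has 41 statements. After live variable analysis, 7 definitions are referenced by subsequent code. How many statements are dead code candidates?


Dead code = total statements - live definitions
= 41 - 7 = 34

34


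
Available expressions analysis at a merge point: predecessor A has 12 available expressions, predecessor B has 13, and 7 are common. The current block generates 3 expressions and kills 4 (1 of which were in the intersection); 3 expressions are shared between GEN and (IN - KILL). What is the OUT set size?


IN = intersection of predecessors = 7
IN - KILL = 7 - 1 = 6
|OUT| = |GEN| + |IN - KILL| - |GEN ∩ (IN - KILL)| = 3 + 6 - 3 = 6

6


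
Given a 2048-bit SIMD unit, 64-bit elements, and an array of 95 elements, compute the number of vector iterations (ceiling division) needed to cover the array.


Width = 2048 / 64 = 32 elements per vector op
Iterations = ceil(95 / 32) = 3

3


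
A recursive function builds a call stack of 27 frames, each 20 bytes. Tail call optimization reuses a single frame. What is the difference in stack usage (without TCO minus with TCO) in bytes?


Without TCO: 27 * 20 = 540 bytes
With TCO: reuse 1 frame = 20 bytes
Savings = 540 - 20 = 520

520


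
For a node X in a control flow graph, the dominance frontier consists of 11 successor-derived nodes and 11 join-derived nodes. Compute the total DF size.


DF(X) = direct successor contributions + join point contributions
= 11 + 11 = 22

22


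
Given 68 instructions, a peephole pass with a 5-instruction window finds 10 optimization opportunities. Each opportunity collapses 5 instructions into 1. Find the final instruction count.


Each match removes 4 instructions.
Total removed = 10 * 4 = 40
Remaining = 68 - 40 = 28

28


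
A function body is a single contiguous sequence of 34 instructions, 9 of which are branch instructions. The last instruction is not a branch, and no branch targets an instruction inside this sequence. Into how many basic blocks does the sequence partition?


With no in-sequence branch targets, the leaders are the first instruction plus the instruction after each branch.
Number of basic blocks = branches + 1
= 9 + 1 = 10

10


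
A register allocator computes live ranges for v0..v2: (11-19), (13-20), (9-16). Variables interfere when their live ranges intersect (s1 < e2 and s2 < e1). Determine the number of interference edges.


Check all pairs for overlapping intervals.
Two intervals (s1,e1) and (s2,e2) overlap if s1 < e2 and s2 < e1.
v0 (11-19) vs v1..v2: overlaps v1, v2 -> 2
v1 (13-20) vs v2: overlaps v2 -> 1
Total overlapping pairs = 2 + 1 = 3

3


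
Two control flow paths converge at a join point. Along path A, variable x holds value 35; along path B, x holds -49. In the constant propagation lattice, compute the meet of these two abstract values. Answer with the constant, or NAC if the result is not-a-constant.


Meet operation: if both paths give the same constant, result is that constant; if they differ, result is NAC (not-a-constant).
Path A: 35, Path B: -49 -> differ
Result: not-a-constant -> NAC

NAC


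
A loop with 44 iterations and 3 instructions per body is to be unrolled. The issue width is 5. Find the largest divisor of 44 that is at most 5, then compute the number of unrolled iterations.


Largest divisor of 44 <= 5 is 4
New iterations = 44 / 4 = 11

11


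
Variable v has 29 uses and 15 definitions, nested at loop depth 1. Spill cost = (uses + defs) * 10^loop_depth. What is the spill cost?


uses + defs = 29 + 15 = 44
10^1 = 10
Spill cost = 44 * 10 = 440

440


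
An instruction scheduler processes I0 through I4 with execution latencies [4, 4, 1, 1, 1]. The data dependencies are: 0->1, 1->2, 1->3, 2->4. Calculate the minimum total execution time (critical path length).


Compute longest path through dependency graph: dist(Ik) = max over predecessors of dist + latency(Ik).
dist(I0) = latency 4 = 4
dist(I1) = dist(I0) + 4 = 4 + 4 = 8
dist(I2) = dist(I1) + 1 = 8 + 1 = 9
dist(I3) = dist(I1) + 1 = 8 + 1 = 9
dist(I4) = dist(I2) + 1 = 9 + 1 = 10
Critical path = max dist = 10

10


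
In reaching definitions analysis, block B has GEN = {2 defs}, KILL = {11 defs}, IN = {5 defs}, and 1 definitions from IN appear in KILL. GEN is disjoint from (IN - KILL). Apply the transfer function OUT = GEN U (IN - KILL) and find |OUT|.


IN - KILL: 5 - 1 = 4 surviving definitions
OUT = GEN + surviving = 2 + 4 = 6

6


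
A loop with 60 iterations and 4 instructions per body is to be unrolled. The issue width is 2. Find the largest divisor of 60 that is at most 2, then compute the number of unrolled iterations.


Largest divisor of 60 <= 2 is 2
New iterations = 60 / 2 = 30

30


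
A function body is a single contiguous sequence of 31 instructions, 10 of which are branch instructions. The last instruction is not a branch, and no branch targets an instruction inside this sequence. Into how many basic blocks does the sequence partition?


With no in-sequence branch targets, the leaders are the first instruction plus the instruction after each branch.
Number of basic blocks = branches + 1
= 10 + 1 = 11

11


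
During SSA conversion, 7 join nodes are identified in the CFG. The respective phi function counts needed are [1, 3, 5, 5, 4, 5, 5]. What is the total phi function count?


Total phi functions = sum of phi functions at each join node
= 1 + 3 + 5 + 5 + 4 + 5 + 5 = 28

28


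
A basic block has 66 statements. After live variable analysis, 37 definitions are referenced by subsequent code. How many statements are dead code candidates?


Dead code = total statements - live definitions
= 66 - 37 = 29

29


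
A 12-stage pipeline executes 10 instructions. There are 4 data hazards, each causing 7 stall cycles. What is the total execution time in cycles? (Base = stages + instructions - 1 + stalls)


Base cycles = 12 + 10 - 1 = 21
Total stalls = 4 * 7 = 28
Total = 21 + 28 = 49

49


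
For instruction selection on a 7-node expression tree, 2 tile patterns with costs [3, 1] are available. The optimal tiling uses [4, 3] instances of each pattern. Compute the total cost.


Total cost = sum(count_i * cost_i)
= 4*3 + 3*1
= 15

15


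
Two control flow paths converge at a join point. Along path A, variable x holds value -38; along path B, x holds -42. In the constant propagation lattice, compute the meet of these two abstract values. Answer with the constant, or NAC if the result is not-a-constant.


Meet operation: if both paths give the same constant, result is that constant; if they differ, result is NAC (not-a-constant).
Path A: -38, Path B: -42 -> differ
Result: not-a-constant -> NAC

NAC


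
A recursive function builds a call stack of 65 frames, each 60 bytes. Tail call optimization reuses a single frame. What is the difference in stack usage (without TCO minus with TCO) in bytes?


Without TCO: 65 * 60 = 3900 bytes
With TCO: reuse 1 frame = 60 bytes
Savings = 3900 - 60 = 3840

3840


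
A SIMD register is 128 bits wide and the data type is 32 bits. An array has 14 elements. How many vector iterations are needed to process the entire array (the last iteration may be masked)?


Width = 128 / 32 = 4 elements per vector op
Iterations = ceil(14 / 4) = 4

4


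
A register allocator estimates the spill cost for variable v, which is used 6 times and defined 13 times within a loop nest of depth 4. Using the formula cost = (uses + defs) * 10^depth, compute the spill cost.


uses + defs = 6 + 13 = 19
10^4 = 10000
Spill cost = 19 * 10000 = 190000

190000


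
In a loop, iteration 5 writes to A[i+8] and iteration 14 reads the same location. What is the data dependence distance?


Distance = read iteration - write iteration
= 14 - 5 = 9

9


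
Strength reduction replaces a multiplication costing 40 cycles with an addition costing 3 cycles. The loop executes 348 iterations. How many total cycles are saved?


Per-iteration saving = 40 - 3 = 37
Total saved = 348 * 37 = 12876

12876


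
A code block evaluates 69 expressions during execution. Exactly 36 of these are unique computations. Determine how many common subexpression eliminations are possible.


CSE count = total expressions - unique expressions
= 69 - 36 = 33

33


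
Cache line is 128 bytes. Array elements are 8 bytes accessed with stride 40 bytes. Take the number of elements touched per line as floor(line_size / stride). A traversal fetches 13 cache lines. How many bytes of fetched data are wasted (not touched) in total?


Elements per line = floor(128 / 40) = 3
Bytes used per line = 3 * 8 = 24
Wasted per line = 128 - 24 = 104
Total wasted = 104 * 13 = 1352

1352


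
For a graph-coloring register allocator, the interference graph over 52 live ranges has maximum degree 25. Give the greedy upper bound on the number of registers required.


Greedy coloring never needs more than (max_degree + 1) colors: when coloring a vertex, at most max_degree neighbors are already colored.
Upper bound = 25 + 1 = 26

26


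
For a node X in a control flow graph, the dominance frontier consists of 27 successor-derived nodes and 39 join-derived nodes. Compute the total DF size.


DF(X) = direct successor contributions + join point contributions
= 27 + 39 = 66

66


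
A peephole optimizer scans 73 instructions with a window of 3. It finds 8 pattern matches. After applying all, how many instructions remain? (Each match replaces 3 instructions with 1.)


Each match removes 2 instructions.
Total removed = 8 * 2 = 16
Remaining = 73 - 16 = 57

57


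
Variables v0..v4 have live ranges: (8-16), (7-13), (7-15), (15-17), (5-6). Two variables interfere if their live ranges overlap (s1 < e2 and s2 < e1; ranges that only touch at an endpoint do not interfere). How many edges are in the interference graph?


Check all pairs for overlapping intervals.
Two intervals (s1,e1) and (s2,e2) overlap if s1 < e2 and s2 < e1.
v0 (8-16) vs v1..v4: overlaps v1, v2, v3 -> 3
v1 (7-13) vs v2..v4: overlaps v2 -> 1
v2 (7-15) vs v3..v4: overlaps none -> 0
v3 (15-17) vs v4: overlaps none -> 0
Total overlapping pairs = 3 + 1 + 0 + 0 = 4

4


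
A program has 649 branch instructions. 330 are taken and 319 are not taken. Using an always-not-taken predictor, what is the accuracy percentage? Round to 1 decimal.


Predictor: always-not-taken
Correct predictions = 319
Accuracy = 319 / 649 * 100 = 49.2%

49.2


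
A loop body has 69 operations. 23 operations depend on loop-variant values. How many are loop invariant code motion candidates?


Invariant candidates = total - loop-dependent
= 69 - 23 = 46

46


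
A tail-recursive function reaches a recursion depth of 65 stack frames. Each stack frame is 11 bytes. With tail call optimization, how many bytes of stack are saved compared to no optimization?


Without TCO: 65 * 11 = 715 bytes
With TCO: reuse 1 frame = 11 bytes
Savings = 715 - 11 = 704

704


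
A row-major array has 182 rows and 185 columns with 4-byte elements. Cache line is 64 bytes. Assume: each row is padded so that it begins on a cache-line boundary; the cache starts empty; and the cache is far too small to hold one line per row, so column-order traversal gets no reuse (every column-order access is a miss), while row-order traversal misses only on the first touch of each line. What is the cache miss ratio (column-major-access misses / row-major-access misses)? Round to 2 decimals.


Each row occupies 185 * 4 = 740 bytes and starts on a line boundary, so it spans ceil(740 / 64) = 12 cache lines.
Row-major traversal misses (one per line touched): 182 * ceil(185 * 4 / 64) = 2184
Column-major traversal misses (no reuse, every access misses): 182 * 185 = 33670
Ratio = 33670 / 2184 = 15.42

15.42


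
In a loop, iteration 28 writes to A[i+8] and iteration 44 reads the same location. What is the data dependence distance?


Distance = read iteration - write iteration
= 44 - 28 = 16

16


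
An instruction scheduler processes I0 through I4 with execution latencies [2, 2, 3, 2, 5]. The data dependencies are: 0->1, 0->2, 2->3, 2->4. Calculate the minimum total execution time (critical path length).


Compute longest path through dependency graph: dist(Ik) = max over predecessors of dist + latency(Ik).
dist(I0) = latency 2 = 2
dist(I1) = dist(I0) + 2 = 2 + 2 = 4
dist(I2) = dist(I0) + 3 = 2 + 3 = 5
dist(I3) = dist(I2) + 2 = 5 + 2 = 7
dist(I4) = dist(I2) + 5 = 5 + 5 = 10
Critical path = max dist = 10

10


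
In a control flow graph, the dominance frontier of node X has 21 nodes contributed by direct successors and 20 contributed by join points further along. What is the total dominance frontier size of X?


DF(X) = direct successor contributions + join point contributions
= 21 + 20 = 41

41


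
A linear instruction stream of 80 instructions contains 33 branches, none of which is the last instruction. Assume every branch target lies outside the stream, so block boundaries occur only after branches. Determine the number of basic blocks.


With no in-sequence branch targets, the leaders are the first instruction plus the instruction after each branch.
Number of basic blocks = branches + 1
= 33 + 1 = 34

34


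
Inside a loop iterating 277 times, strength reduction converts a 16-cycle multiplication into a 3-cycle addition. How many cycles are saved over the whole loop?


Per-iteration saving = 16 - 3 = 13
Total saved = 277 * 13 = 3601

3601


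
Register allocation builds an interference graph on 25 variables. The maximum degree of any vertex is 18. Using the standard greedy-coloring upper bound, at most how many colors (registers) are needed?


Greedy coloring never needs more than (max_degree + 1) colors: when coloring a vertex, at most max_degree neighbors are already colored.
Upper bound = 18 + 1 = 19

19


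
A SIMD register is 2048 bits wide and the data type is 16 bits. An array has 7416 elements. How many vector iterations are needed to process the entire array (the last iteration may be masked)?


Width = 2048 / 16 = 128 elements per vector op
Iterations = ceil(7416 / 128) = 58

58


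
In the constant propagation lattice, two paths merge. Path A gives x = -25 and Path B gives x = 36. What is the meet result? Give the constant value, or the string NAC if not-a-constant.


Meet operation: if both paths give the same constant, result is that constant; if they differ, result is NAC (not-a-constant).
Path A: -25, Path B: 36 -> differ
Result: not-a-constant -> NAC

NAC


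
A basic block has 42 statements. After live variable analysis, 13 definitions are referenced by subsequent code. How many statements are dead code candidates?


Dead code = total statements - live definitions
= 42 - 13 = 29

29


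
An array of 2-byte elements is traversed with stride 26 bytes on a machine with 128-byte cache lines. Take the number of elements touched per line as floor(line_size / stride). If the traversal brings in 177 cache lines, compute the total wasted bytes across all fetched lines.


Elements per line = floor(128 / 26) = 4
Bytes used per line = 4 * 2 = 8
Wasted per line = 128 - 8 = 120
Total wasted = 120 * 177 = 21240

21240


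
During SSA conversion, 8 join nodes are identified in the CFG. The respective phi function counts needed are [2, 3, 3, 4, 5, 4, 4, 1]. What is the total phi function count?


Total phi functions = sum of phi functions at each join node
= 2 + 3 + 3 + 4 + 5 + 4 + 4 + 1 = 26

26


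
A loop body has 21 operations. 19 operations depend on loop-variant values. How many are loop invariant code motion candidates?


Invariant candidates = total - loop-dependent
= 21 - 19 = 2

2


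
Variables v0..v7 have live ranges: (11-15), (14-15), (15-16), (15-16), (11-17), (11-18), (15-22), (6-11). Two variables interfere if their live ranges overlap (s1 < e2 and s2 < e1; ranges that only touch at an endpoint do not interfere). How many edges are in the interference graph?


Check all pairs for overlapping intervals.
Two intervals (s1,e1) and (s2,e2) overlap if s1 < e2 and s2 < e1.
v0 (11-15) vs v1..v7: overlaps v1, v4, v5 -> 3
v1 (14-15) vs v2..v7: overlaps v4, v5 -> 2
v2 (15-16) vs v3..v7: overlaps v3, v4, v5, v6 -> 4
v3 (15-16) vs v4..v7: overlaps v4, v5, v6 -> 3
v4 (11-17) vs v5..v7: overlaps v5, v6 -> 2
v5 (11-18) vs v6..v7: overlaps v6 -> 1
v6 (15-22) vs v7: overlaps none -> 0
Total overlapping pairs = 3 + 2 + 4 + 3 + 2 + 1 + 0 = 15

15


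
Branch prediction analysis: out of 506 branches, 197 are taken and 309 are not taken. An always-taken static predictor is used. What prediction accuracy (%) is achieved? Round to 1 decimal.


Predictor: always-taken
Correct predictions = 197
Accuracy = 197 / 506 * 100 = 38.9%

38.9


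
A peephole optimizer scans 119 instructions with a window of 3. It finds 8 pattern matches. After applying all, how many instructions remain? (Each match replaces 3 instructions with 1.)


Each match removes 2 instructions.
Total removed = 8 * 2 = 16
Remaining = 119 - 16 = 103

103


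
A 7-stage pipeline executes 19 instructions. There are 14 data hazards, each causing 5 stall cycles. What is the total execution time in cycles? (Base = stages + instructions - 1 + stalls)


Base cycles = 7 + 19 - 1 = 25
Total stalls = 14 * 5 = 70
Total = 25 + 70 = 95

95


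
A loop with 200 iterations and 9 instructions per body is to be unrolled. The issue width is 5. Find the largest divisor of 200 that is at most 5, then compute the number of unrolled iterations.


Largest divisor of 200 <= 5 is 5
New iterations = 200 / 5 = 40

40


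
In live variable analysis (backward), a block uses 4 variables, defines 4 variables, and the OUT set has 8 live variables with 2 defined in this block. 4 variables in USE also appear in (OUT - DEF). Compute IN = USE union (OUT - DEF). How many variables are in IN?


OUT - DEF: 8 - 2 = 6
|IN| = |USE| + |OUT - DEF| - |USE ∩ (OUT - DEF)| = 4 + 6 - 4 = 6

6


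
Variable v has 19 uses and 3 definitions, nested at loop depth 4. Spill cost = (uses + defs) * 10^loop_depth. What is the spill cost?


uses + defs = 19 + 3 = 22
10^4 = 10000
Spill cost = 22 * 10000 = 220000

220000


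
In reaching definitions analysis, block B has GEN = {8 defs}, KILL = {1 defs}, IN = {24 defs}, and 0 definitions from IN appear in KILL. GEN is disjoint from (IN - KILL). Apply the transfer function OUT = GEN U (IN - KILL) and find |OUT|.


IN - KILL: 24 - 0 = 24 surviving definitions
OUT = GEN + surviving = 8 + 24 = 32

32


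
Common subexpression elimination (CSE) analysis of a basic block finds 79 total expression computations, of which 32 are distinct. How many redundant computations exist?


CSE count = total expressions - unique expressions
= 79 - 32 = 47

47
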